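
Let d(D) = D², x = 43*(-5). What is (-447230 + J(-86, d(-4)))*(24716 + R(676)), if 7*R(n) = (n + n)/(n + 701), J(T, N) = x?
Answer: -106598793871820/9639 ≈ -1.1059e+10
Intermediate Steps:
x = -215
J(T, N) = -215
R(n) = 2*n/(7*(701 + n)) (R(n) = ((n + n)/(n + 701))/7 = ((2*n)/(701 + n))/7 = (2*n/(701 + n))/7 = 2*n/(7*(701 + n)))
(-447230 + J(-86, d(-4)))*(24716 + R(676)) = (-447230 - 215)*(24716 + (2/7)*676/(701 + 676)) = -447445*(24716 + (2/7)*676/1377) = -447445*(24716 + (2/7)*676*(1/1377)) = -447445*(24716 + 1352/9639) = -447445*238238876/9639 = -106598793871820/9639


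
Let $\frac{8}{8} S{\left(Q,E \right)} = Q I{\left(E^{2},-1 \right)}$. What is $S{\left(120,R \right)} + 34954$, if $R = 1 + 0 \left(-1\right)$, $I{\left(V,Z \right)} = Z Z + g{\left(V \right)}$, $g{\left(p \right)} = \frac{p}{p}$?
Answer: $35194$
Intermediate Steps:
$g{\left(p \right)} = 1$
$I{\left(V,Z \right)} = 1 + Z^{2}$ ($I{\left(V,Z \right)} = Z Z + 1 = Z^{2} + 1 = 1 + Z^{2}$)
$R = 1$ ($R = 1 + 0 = 1$)
$S{\left(Q,E \right)} = 2 Q$ ($S{\left(Q,E \right)} = Q \left(1 + \left(-1\right)^{2}\right) = Q \left(1 + 1\right) = Q 2 = 2 Q$)
$S{\left(120,R \right)} + 34954 = 2 \cdot 120 + 34954 = 240 + 34954 = 35194$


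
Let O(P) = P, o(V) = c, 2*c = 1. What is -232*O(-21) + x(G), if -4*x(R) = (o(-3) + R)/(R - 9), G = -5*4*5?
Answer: 4248185/872 ≈ 4871.8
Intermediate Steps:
c = ½ (c = (½)*1 = ½ ≈ 0.50000)
o(V) = ½
G = -100 (G = -20*5 = -100)
x(R) = -(½ + R)/(4*(-9 + R)) (x(R) = -(½ + R)/(4*(R - 9)) = -(½ + R)/(4*(-9 + R)))
-232*O(-21) + x(G) = -232*(-21) + (-1 - 2*(-100))/(8*(-9 - 100)) = 4872 + (⅛)*(-1 + 200)/(-109) = 4872 + (⅛)*(-1/109)*199 = 4872 - 199/872 = 4248185/872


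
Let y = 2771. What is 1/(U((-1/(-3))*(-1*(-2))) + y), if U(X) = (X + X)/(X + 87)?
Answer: 263/728777 ≈ 0.00036088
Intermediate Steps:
U(X) = 2*X/(87 + X) (U(X) = (2*X)/(87 + X) = 2*X/(87 + X))
1/(U((-1/(-3))*(-1*(-2))) + y) = 1/(2*((-1/(-3))*(-1*(-2)))/(87 + (-1/(-3))*(-1*(-2))) + 2771) = 1/(2*(-1*(-⅓)*2)/(87 - 1*(-⅓)*2) + 2771) = 1/(2*((⅓)*2)/(87 + (⅓)*2) + 2771) = 1/(2*(⅔)/(87 + ⅔) + 2771) = 1/(2*(⅔)/(263/3) + 2771) = 1/(2*(⅔)*(3/263) + 2771) = 1/(4/263 + 2771) = 1/(728777/263) = 263/728777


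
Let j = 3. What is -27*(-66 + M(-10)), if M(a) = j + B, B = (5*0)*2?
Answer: 1701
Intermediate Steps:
B = 0 (B = 0*2 = 0)
M(a) = 3 (M(a) = 3 + 0 = 3)
-27*(-66 + M(-10)) = -27*(-66 + 3) = -27*(-63) = 1701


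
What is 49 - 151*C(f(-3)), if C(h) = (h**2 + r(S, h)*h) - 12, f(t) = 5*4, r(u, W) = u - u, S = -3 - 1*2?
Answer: -58539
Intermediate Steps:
S = -5 (S = -3 - 2 = -5)
r(u, W) = 0
f(t) = 20
C(h) = -12 + h**2 (C(h) = (h**2 + 0*h) - 12 = (h**2 + 0) - 12 = h**2 - 12 = -12 + h**2)
49 - 151*C(f(-3)) = 49 - 151*(-12 + 20**2) = 49 - 151*(-12 + 400) = 49 - 151*388 = 49 - 58588 = -58539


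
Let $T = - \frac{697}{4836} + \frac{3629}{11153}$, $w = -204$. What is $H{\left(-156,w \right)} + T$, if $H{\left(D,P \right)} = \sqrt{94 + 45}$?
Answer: $\frac{514537}{2838732} + \sqrt{139} \approx 11.971$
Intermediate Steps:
$H{\left(D,P \right)} = \sqrt{139}$
$T = \frac{514537}{2838732}$ ($T = \left(-697\right) \frac{1}{4836} + 3629 \cdot \frac{1}{11153} = - \frac{697}{4836} + \frac{191}{587} = \frac{514537}{2838732} \approx 0.18126$)
$H{\left(-156,w \right)} + T = \sqrt{139} + \frac{514537}{2838732} = \frac{514537}{2838732} + \sqrt{139}$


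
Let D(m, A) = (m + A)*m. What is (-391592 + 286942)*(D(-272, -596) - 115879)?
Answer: -12580709050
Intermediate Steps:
D(m, A) = m*(A + m) (D(m, A) = (A + m)*m = m*(A + m))
(-391592 + 286942)*(D(-272, -596) - 115879) = (-391592 + 286942)*(-272*(-596 - 272) - 115879) = -104650*(-272*(-868) - 115879) = -104650*(236096 - 115879) = -104650*120217 = -12580709050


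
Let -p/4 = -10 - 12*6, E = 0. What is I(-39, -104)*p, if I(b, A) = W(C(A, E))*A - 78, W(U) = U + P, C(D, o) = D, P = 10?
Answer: 3180944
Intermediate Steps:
W(U) = 10 + U (W(U) = U + 10 = 10 + U)
p = 328 (p = -4*(-10 - 12*6) = -4*(-10 - 72) = -4*(-82) = 328)
I(b, A) = -78 + A*(10 + A) (I(b, A) = (10 + A)*A - 78 = A*(10 + A) - 78 = -78 + A*(10 + A))
I(-39, -104)*p = (-78 - 104*(10 - 104))*328 = (-78 - 104*(-94))*328 = (-78 + 9776)*328 = 9698*328 = 3180944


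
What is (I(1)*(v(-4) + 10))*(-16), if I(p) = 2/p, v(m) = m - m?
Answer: -320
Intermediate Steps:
v(m) = 0
(I(1)*(v(-4) + 10))*(-16) = ((2/1)*(0 + 10))*(-16) = ((2*1)*10)*(-16) = (2*10)*(-16) = 20*(-16) = -320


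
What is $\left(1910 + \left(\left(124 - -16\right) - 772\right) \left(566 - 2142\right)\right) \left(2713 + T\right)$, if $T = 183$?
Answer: $2890040032$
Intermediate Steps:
$\left(1910 + \left(\left(124 - -16\right) - 772\right) \left(566 - 2142\right)\right) \left(2713 + T\right) = \left(1910 + \left(\left(124 - -16\right) - 772\right) \left(566 - 2142\right)\right) \left(2713 + 183\right) = \left(1910 + \left(\left(124 + 16\right) - 772\right) \left(-1576\right)\right) 2896 = \left(1910 + \left(140 - 772\right) \left(-1576\right)\right) 2896 = \left(1910 - -996032\right) 2896 = \left(1910 + 996032\right) 2896 = 997942 \cdot 2896 = 2890040032$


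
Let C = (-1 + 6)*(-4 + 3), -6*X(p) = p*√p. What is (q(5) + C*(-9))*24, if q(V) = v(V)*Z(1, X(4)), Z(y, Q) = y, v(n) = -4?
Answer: 984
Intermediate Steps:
X(p) = -p^(3/2)/6 (X(p) = -p*√p/6 = -p^(3/2)/6)
C = -5 (C = 5*(-1) = -5)
q(V) = -4 (q(V) = -4*1 = -4)
(q(5) + C*(-9))*24 = (-4 - 5*(-9))*24 = (-4 + 45)*24 = 41*24 = 984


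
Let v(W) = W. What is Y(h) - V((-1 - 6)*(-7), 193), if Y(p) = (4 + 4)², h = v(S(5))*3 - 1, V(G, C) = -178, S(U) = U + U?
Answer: 242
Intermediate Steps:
S(U) = 2*U
h = 29 (h = (2*5)*3 - 1 = 10*3 - 1 = 30 - 1 = 29)
Y(p) = 64 (Y(p) = 8² = 64)
Y(h) - V((-1 - 6)*(-7), 193) = 64 - 1*(-178) = 64 + 178 = 242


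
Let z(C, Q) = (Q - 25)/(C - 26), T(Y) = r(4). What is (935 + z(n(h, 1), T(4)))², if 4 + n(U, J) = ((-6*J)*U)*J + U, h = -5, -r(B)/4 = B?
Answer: 22240656/25 ≈ 8.8963e+5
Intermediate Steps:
r(B) = -4*B
n(U, J) = -4 + U - 6*U*J² (n(U, J) = -4 + (((-6*J)*U)*J + U) = -4 + ((-6*J*U)*J + U) = -4 + (-6*U*J² + U) = -4 + (U - 6*U*J²) = -4 + U - 6*U*J²)
T(Y) = -16 (T(Y) = -4*4 = -16)
z(C, Q) = (-25 + Q)/(-26 + C)
(935 + z(n(h, 1), T(4)))² = (935 + (-25 - 16)/(-26 + (-4 - 5 - 6*(-5)*1²)))² = (935 - 41/(-26 + (-4 - 5 - 6*(-5)*1)))² = (935 - 41/(-26 + (-4 - 5 + 30)))² = (935 - 41/(-26 + 21))² = (935 - 41/(-5))² = (935 - ⅕*(-41))² = (935 + 41/5)² = (4716/5)² = 22240656/25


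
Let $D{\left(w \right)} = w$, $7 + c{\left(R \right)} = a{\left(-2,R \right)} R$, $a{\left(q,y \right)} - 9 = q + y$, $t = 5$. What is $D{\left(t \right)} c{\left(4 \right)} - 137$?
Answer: $48$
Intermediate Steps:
$a{\left(q,y \right)} = 9 + q + y$ ($a{\left(q,y \right)} = 9 + \left(q + y\right) = 9 + q + y$)
$c{\left(R \right)} = -7 + R \left(7 + R\right)$ ($c{\left(R \right)} = -7 + \left(9 - 2 + R\right) R = -7 + \left(7 + R\right) R = -7 + R \left(7 + R\right)$)
$D{\left(t \right)} c{\left(4 \right)} - 137 = 5 \left(-7 + 4 \left(7 + 4\right)\right) - 137 = 5 \left(-7 + 4 \cdot 11\right) - 137 = 5 \left(-7 + 44\right) - 137 = 5 \cdot 37 - 137 = 185 - 137 = 48$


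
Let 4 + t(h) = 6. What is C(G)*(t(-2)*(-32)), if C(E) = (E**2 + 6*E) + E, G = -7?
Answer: 0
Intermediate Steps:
t(h) = 2 (t(h) = -4 + 6 = 2)
C(E) = E**2 + 7*E
C(G)*(t(-2)*(-32)) = (-7*(7 - 7))*(2*(-32)) = -7*0*(-64) = 0*(-64) = 0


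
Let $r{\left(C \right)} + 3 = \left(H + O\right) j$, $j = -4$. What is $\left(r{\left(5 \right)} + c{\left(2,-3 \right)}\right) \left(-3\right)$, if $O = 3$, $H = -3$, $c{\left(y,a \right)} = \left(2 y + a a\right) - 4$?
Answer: $-18$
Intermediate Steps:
$c{\left(y,a \right)} = -4 + a^{2} + 2 y$ ($c{\left(y,a \right)} = \left(2 y + a^{2}\right) - 4 = \left(a^{2} + 2 y\right) - 4 = -4 + a^{2} + 2 y$)
$r{\left(C \right)} = -3$ ($r{\left(C \right)} = -3 + \left(-3 + 3\right) \left(-4\right) = -3 + 0 \left(-4\right) = -3 + 0 = -3$)
$\left(r{\left(5 \right)} + c{\left(2,-3 \right)}\right) \left(-3\right) = \left(-3 + \left(-4 + \left(-3\right)^{2} + 2 \cdot 2\right)\right) \left(-3\right) = \left(-3 + \left(-4 + 9 + 4\right)\right) \left(-3\right) = \left(-3 + 9\right) \left(-3\right) = 6 \left(-3\right) = -18$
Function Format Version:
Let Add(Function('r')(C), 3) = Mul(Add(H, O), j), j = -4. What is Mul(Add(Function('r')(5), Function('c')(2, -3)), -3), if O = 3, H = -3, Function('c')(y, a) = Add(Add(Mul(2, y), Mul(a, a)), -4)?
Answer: -18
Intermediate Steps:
Function('c')(y, a) = Add(-4, Pow(a, 2), Mul(2, y)) (Function('c')(y, a) = Add(Add(Mul(2, y), Pow(a, 2)), -4) = Add(Add(Pow(a, 2), Mul(2, y)), -4) = Add(-4, Pow(a, 2), Mul(2, y)))
Function('r')(C) = -3 (Function('r')(C) = Add(-3, Mul(Add(-3, 3), -4)) = Add(-3, Mul(0, -4)) = Add(-3, 0) = -3)
Mul(Add(Function('r')(5), Function('c')(2, -3)), -3) = Mul(Add(-3, Add(-4, Pow(-3, 2), Mul(2, 2))), -3) = Mul(Add(-3, Add(-4, 9, 4)), -3) = Mul(Add(-3, 9), -3) = Mul(6, -3) = -18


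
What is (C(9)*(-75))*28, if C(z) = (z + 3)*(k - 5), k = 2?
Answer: 75600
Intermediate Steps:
C(z) = -9 - 3*z (C(z) = (z + 3)*(2 - 5) = (3 + z)*(-3) = -9 - 3*z)
(C(9)*(-75))*28 = ((-9 - 3*9)*(-75))*28 = ((-9 - 27)*(-75))*28 = -36*(-75)*28 = 2700*28 = 75600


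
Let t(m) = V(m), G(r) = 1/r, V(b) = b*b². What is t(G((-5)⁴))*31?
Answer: 31/244140625 ≈ 1.2698e-7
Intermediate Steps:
V(b) = b³
t(m) = m³
t(G((-5)⁴))*31 = (1/((-5)⁴))³*31 = (1/625)³*31 = (1/244140625)*31 = 31/244140625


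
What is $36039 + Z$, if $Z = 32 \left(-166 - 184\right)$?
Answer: $24839$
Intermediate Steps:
$Z = -11200$ ($Z = 32 \left(-350\right) = -11200$)
$36039 + Z = 36039 - 11200 = 24839$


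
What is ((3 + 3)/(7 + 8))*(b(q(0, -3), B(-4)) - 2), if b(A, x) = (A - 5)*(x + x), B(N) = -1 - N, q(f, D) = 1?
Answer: -52/5 ≈ -10.400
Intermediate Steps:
b(A, x) = 2*x*(-5 + A) (b(A, x) = (-5 + A)*(2*x) = 2*x*(-5 + A))
((3 + 3)/(7 + 8))*(b(q(0, -3), B(-4)) - 2) = ((3 + 3)/(7 + 8))*(2*(-1 - 1*(-4))*(-5 + 1) - 2) = (6/15)*(2*(-1 + 4)*(-4) - 2) = (6*(1/15))*(2*3*(-4) - 2) = 2*(-24 - 2)/5 = (⅖)*(-26) = -52/5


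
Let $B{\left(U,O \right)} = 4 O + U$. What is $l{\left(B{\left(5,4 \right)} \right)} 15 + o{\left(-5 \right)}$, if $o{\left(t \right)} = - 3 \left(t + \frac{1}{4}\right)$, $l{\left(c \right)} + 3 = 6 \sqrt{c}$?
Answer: $- \frac{123}{4} + 90 \sqrt{21} \approx 381.68$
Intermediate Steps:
$B{\left(U,O \right)} = U + 4 O$
$l{\left(c \right)} = -3 + 6 \sqrt{c}$
$o{\left(t \right)} = - \frac{3}{4} - 3 t$ ($o{\left(t \right)} = - 3 \left(t + \frac{1}{4}\right) = - 3 \left(\frac{1}{4} + t\right) = - \frac{3}{4} - 3 t$)
$l{\left(B{\left(5,4 \right)} \right)} 15 + o{\left(-5 \right)} = \left(-3 + 6 \sqrt{5 + 4 \cdot 4}\right) 15 - - \frac{57}{4} = \left(-3 + 6 \sqrt{5 + 16}\right) 15 + \left(- \frac{3}{4} + 15\right) = \left(-3 + 6 \sqrt{21}\right) 15 + \frac{57}{4} = \left(-45 + 90 \sqrt{21}\right) + \frac{57}{4} = - \frac{123}{4} + 90 \sqrt{21}$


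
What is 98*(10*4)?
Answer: 3920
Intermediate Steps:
98*(10*4) = 98*40 = 3920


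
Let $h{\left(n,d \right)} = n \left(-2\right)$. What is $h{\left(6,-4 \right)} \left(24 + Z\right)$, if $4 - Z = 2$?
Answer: $-312$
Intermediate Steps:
$h{\left(n,d \right)} = - 2 n$
$Z = 2$ ($Z = 4 - 2 = 2$)
$h{\left(6,-4 \right)} \left(24 + Z\right) = \left(-2\right) 6 \left(24 + 2\right) = \left(-12\right) 26 = -312$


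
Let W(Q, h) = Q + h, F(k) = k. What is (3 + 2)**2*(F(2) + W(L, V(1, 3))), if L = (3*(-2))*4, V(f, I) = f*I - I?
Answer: -550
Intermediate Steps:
V(f, I) = -I + I*f (V(f, I) = I*f - I = -I + I*f)
L = -24 (L = -6*4 = -24)
(3 + 2)**2*(F(2) + W(L, V(1, 3))) = (3 + 2)**2*(2 + (-24 + 3*(-1 + 1))) = 5**2*(2 + (-24 + 3*0)) = 25*(2 + (-24 + 0)) = 25*(2 - 24) = 25*(-22) = -550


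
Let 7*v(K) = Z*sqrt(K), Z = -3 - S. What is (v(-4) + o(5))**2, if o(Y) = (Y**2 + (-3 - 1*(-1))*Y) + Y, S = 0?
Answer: 19564/49 - 240*I/7 ≈ 399.27 - 34.286*I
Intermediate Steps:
Z = -3 (Z = -3 - 1*0 = -3 + 0 = -3)
v(K) = -3*sqrt(K)/7 (v(K) = (-3*sqrt(K))/7 = -3*sqrt(K)/7)
o(Y) = Y**2 - Y (o(Y) = (Y**2 + (-3 + 1)*Y) + Y = (Y**2 - 2*Y) + Y = Y**2 - Y)
(v(-4) + o(5))**2 = (-6*I/7 + 5*(-1 + 5))**2 = (-6*I/7 + 5*4)**2 = (-6*I/7 + 20)**2 = (20 - 6*I/7)**2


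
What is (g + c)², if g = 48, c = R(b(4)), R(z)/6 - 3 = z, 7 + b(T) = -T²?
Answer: 5184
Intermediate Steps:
b(T) = -7 - T²
R(z) = 18 + 6*z
c = -120 (c = 18 + 6*(-7 - 1*4²) = 18 + 6*(-7 - 1*16) = 18 + 6*(-7 - 16) = 18 + 6*(-23) = 18 - 138 = -120)
(g + c)² = (48 - 120)² = (-72)² = 5184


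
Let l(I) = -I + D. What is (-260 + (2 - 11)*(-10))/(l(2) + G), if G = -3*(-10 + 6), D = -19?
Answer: 170/9 ≈ 18.889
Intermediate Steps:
l(I) = -19 - I (l(I) = -I - 19 = -19 - I)
G = 12 (G = -3*(-4) = 12)
(-260 + (2 - 11)*(-10))/(l(2) + G) = (-260 + (2 - 11)*(-10))/((-19 - 1*2) + 12) = (-260 - 9*(-10))/((-19 - 2) + 12) = (-260 + 90)/(-21 + 12) = -170/(-9) = -170*(-⅑) = 170/9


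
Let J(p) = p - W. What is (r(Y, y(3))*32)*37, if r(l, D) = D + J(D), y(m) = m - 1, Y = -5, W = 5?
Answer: -1184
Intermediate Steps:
y(m) = -1 + m
J(p) = -5 + p (J(p) = p - 1*5 = p - 5 = -5 + p)
r(l, D) = -5 + 2*D (r(l, D) = D + (-5 + D) = -5 + 2*D)
(r(Y, y(3))*32)*37 = ((-5 + 2*(-1 + 3))*32)*37 = ((-5 + 2*2)*32)*37 = ((-5 + 4)*32)*37 = -1*32*37 = -32*37 = -1184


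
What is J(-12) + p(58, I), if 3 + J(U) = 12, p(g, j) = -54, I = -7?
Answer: -45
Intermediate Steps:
J(U) = 9 (J(U) = -3 + 12 = 9)
J(-12) + p(58, I) = 9 - 54 = -45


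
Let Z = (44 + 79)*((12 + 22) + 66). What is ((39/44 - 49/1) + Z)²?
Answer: 290610480889/1936 ≈ 1.5011e+8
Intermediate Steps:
Z = 12300 (Z = 123*(34 + 66) = 123*100 = 12300)
((39/44 - 49/1) + Z)² = ((39/44 - 49/1) + 12300)² = ((39*(1/44) - 49*1) + 12300)² = ((39/44 - 49) + 12300)² = (-2117/44 + 12300)² = (539083/44)² = 290610480889/1936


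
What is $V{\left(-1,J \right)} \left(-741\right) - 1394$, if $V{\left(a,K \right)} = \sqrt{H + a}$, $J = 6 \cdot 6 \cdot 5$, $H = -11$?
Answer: $-1394 - 1482 i \sqrt{3} \approx -1394.0 - 2566.9 i$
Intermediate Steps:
$J = 180$ ($J = 36 \cdot 5 = 180$)
$V{\left(a,K \right)} = \sqrt{-11 + a}$
$V{\left(-1,J \right)} \left(-741\right) - 1394 = \sqrt{-11 - 1} \left(-741\right) - 1394 = \sqrt{-12} \left(-741\right) - 1394 = 2 i \sqrt{3} \left(-741\right) - 1394 = - 1482 i \sqrt{3} - 1394 = -1394 - 1482 i \sqrt{3}$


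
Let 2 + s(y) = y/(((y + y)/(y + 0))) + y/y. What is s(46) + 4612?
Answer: 4634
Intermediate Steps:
s(y) = -1 + y/2 (s(y) = -2 + (y/(((y + y)/(y + 0))) + y/y) = -2 + (y/(((2*y)/y)) + 1) = -2 + (y/2 + 1) = -2 + (1 + y/2) = -1 + y/2)
s(46) + 4612 = (-1 + (½)*46) + 4612 = (-1 + 23) + 4612 = 22 + 4612 = 4634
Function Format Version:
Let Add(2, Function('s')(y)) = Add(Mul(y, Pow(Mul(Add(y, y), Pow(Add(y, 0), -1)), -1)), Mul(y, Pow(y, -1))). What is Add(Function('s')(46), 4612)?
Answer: 4634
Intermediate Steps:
Function('s')(y) = Add(-1, Mul(Rational(1, 2), y)) (Function('s')(y) = Add(-2, Add(Mul(y, Pow(Mul(Add(y, y), Pow(Add(y, 0), -1)), -1)), Mul(y, Pow(y, -1)))) = Add(-2, Add(Mul(y, Pow(Mul(Mul(2, y), Pow(y, -1)), -1)), 1)) = Add(-2, Add(Mul(y, Pow(2, -1)), 1)) = Add(-2, Add(Mul(y, Rational(1, 2)), 1)) = Add(-2, Add(Mul(Rational(1, 2), y), 1)) = Add(-2, Add(1, Mul(Rational(1, 2), y))) = Add(-1, Mul(Rational(1, 2), y)))
Add(Function('s')(46), 4612) = Add(Add(-1, Mul(Rational(1, 2), 46)), 4612) = Add(Add(-1, 23), 4612) = Add(22, 4612) = 4634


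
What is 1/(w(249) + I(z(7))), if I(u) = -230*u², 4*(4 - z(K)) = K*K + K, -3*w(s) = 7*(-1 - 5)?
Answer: -1/22986 ≈ -4.3505e-5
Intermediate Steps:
w(s) = 14 (w(s) = -7*(-1 - 5)/3 = -7*(-6)/3 = -⅓*(-42) = 14)
z(K) = 4 - K/4 - K²/4 (z(K) = 4 - (K*K + K)/4 = 4 - (K² + K)/4 = 4 - (K + K²)/4 = 4 + (-K/4 - K²/4) = 4 - K/4 - K²/4)
1/(w(249) + I(z(7))) = 1/(14 - 230*(4 - ¼*7 - ¼*7²)²) = 1/(14 - 230*(4 - 7/4 - ¼*49)²) = 1/(14 - 230*(4 - 7/4 - 49/4)²) = 1/(14 - 230*(-10)²) = 1/(14 - 230*100) = 1/(14 - 23000) = 1/(-22986) = -1/22986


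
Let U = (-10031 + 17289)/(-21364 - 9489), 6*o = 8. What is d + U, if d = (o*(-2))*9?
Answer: -747730/30853 ≈ -24.235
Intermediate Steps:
o = 4/3 (o = (⅙)*8 = 4/3 ≈ 1.3333)
U = -7258/30853 (U = 7258/(-30853) = 7258*(-1/30853) = -7258/30853 ≈ -0.23524)
d = -24 (d = ((4/3)*(-2))*9 = -8/3*9 = -24)
d + U = -24 - 7258/30853 = -747730/30853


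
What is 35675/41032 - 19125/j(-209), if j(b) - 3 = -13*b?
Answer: -1011325/164128 ≈ -6.1618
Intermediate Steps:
j(b) = 3 - 13*b
35675/41032 - 19125/j(-209) = 35675/41032 - 19125/(3 - 13*(-209)) = 35675*(1/41032) - 19125/(3 + 2717) = 35675/41032 - 19125/2720 = 35675/41032 - 19125*1/2720 = 35675/41032 - 225/32 = -1011325/164128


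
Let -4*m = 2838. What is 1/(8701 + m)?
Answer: 2/15983 ≈ 0.00012513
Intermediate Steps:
m = -1419/2 (m = -¼*2838 = -1419/2 ≈ -709.50)
1/(8701 + m) = 1/(8701 - 1419/2) = 1/(15983/2) = 2/15983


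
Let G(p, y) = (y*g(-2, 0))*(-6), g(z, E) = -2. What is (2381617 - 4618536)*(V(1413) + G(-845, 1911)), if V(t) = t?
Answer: -54457793055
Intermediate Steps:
G(p, y) = 12*y (G(p, y) = (y*(-2))*(-6) = -2*y*(-6) = 12*y)
(2381617 - 4618536)*(V(1413) + G(-845, 1911)) = (2381617 - 4618536)*(1413 + 12*1911) = -2236919*(1413 + 22932) = -2236919*24345 = -54457793055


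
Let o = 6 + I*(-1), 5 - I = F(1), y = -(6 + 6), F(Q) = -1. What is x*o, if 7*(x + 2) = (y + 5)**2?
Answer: 0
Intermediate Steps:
y = -12 (y = -1*12 = -12)
I = 6 (I = 5 - 1*(-1) = 5 + 1 = 6)
o = 0 (o = 6 + 6*(-1) = 6 - 6 = 0)
x = 5 (x = -2 + (-12 + 5)**2/7 = -2 + (1/7)*(-7)**2 = -2 + (1/7)*49 = -2 + 7 = 5)
x*o = 5*0 = 0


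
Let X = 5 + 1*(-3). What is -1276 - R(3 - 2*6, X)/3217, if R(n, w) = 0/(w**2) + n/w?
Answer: -8209775/6434 ≈ -1276.0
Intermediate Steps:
X = 2 (X = 5 - 3 = 2)
R(n, w) = n/w (R(n, w) = 0/w**2 + n/w = 0 + n/w = n/w)
-1276 - R(3 - 2*6, X)/3217 = -1276 - (3 - 2*6)/2/3217 = -1276 - (3 - 12)*(1/2)/3217 = -1276 - (-9*1/2)/3217 = -1276 - (-9)/(2*3217) = -1276 - 1*(-9/6434) = -1276 + 9/6434 = -8209775/6434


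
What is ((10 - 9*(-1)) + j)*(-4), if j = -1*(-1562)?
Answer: -6324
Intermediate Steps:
j = 1562
((10 - 9*(-1)) + j)*(-4) = ((10 - 9*(-1)) + 1562)*(-4) = ((10 + 9) + 1562)*(-4) = (19 + 1562)*(-4) = 1581*(-4) = -6324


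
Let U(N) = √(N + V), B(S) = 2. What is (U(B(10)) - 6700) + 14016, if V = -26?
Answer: 7316 + 2*I*√6 ≈ 7316.0 + 4.899*I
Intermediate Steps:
U(N) = √(-26 + N) (U(N) = √(N - 26) = √(-26 + N))
(U(B(10)) - 6700) + 14016 = (√(-26 + 2) - 6700) + 14016 = (√(-24) - 6700) + 14016 = (2*I*√6 - 6700) + 14016 = (-6700 + 2*I*√6) + 14016 = 7316 + 2*I*√6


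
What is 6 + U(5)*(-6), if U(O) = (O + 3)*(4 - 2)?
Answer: -90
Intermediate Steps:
U(O) = 6 + 2*O (U(O) = (3 + O)*2 = 6 + 2*O)
6 + U(5)*(-6) = 6 + (6 + 2*5)*(-6) = 6 + (6 + 10)*(-6) = 6 + 16*(-6) = 6 - 96 = -90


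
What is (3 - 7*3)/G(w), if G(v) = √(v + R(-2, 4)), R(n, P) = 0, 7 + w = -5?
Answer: 3*I*√3 ≈ 5.1962*I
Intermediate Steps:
w = -12 (w = -7 - 5 = -12)
G(v) = √v (G(v) = √(v + 0) = √v)
(3 - 7*3)/G(w) = (3 - 7*3)/(√(-12)) = (3 - 21)/((2*I*√3)) = -(-3)*I*√3 = 3*I*√3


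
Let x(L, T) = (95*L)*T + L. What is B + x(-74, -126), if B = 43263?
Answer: 928969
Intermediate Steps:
x(L, T) = L + 95*L*T (x(L, T) = 95*L*T + L = L + 95*L*T)
B + x(-74, -126) = 43263 - 74*(1 + 95*(-126)) = 43263 - 74*(1 - 11970) = 43263 - 74*(-11969) = 43263 + 885706 = 928969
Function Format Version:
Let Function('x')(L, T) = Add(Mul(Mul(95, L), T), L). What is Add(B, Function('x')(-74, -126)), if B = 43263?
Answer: 928969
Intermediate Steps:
Function('x')(L, T) = Add(L, Mul(95, L, T)) (Function('x')(L, T) = Add(Mul(95, L, T), L) = Add(L, Mul(95, L, T)))
Add(B, Function('x')(-74, -126)) = Add(43263, Mul(-74, Add(1, Mul(95, -126)))) = Add(43263, Mul(-74, Add(1, -11970))) = Add(43263, Mul(-74, -11969)) = Add(43263, 885706) = 928969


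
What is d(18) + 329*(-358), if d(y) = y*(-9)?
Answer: -117944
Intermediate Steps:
d(y) = -9*y
d(18) + 329*(-358) = -9*18 + 329*(-358) = -162 - 117782 = -117944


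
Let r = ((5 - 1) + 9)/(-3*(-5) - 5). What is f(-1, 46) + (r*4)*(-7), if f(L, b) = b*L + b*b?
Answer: 10168/5 ≈ 2033.6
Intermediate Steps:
f(L, b) = b² + L*b (f(L, b) = L*b + b² = b² + L*b)
r = 13/10 (r = (4 + 9)/(15 - 5) = 13/10 ≈ 1.3000)
f(-1, 46) + (r*4)*(-7) = 46*(-1 + 46) + ((13/10)*4)*(-7) = 46*45 + (26/5)*(-7) = 2070 - 182/5 = 10168/5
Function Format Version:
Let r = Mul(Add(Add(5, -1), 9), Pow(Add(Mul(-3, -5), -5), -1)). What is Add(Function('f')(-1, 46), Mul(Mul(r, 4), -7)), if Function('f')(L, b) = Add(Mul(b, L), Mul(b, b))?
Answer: Rational(10168, 5) ≈ 2033.6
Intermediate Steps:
Function('f')(L, b) = Add(Pow(b, 2), Mul(L, b)) (Function('f')(L, b) = Add(Mul(L, b), Pow(b, 2)) = Add(Pow(b, 2), Mul(L, b)))
r = Rational(13, 10) (r = Mul(Add(4, 9), Pow(Add(15, -5), -1)) = Mul(13, Pow(10, -1)) = Mul(13, Rational(1, 10)) = Rational(13, 10) ≈ 1.3000)
Add(Function('f')(-1, 46), Mul(Mul(r, 4), -7)) = Add(Mul(46, Add(-1, 46)), Mul(Mul(Rational(13, 10), 4), -7)) = Add(Mul(46, 45), Mul(Rational(26, 5), -7)) = Add(2070, Rational(-182, 5)) = Rational(10168, 5)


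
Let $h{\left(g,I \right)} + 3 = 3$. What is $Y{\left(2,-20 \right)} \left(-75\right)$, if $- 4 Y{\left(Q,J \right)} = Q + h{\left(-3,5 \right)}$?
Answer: $\frac{75}{2} \approx 37.5$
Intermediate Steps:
$h{\left(g,I \right)} = 0$ ($h{\left(g,I \right)} = -3 + 3 = 0$)
$Y{\left(Q,J \right)} = - \frac{Q}{4}$ ($Y{\left(Q,J \right)} = - \frac{Q + 0}{4} = - \frac{Q}{4}$)
$Y{\left(2,-20 \right)} \left(-75\right) = \left(- \frac{1}{4}\right) 2 \left(-75\right) = \left(- \frac{1}{2}\right) \left(-75\right) = \frac{75}{2}$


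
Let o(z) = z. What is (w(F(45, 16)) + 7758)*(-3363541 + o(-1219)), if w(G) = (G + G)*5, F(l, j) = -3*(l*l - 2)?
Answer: 178103476320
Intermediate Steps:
F(l, j) = 6 - 3*l² (F(l, j) = -3*(l² - 2) = -3*(-2 + l²) = 6 - 3*l²)
w(G) = 10*G (w(G) = (2*G)*5 = 10*G)
(w(F(45, 16)) + 7758)*(-3363541 + o(-1219)) = (10*(6 - 3*45²) + 7758)*(-3363541 - 1219) = (10*(6 - 3*2025) + 7758)*(-3364760) = (10*(6 - 6075) + 7758)*(-3364760) = (10*(-6069) + 7758)*(-3364760) = (-60690 + 7758)*(-3364760) = -52932*(-3364760) = 178103476320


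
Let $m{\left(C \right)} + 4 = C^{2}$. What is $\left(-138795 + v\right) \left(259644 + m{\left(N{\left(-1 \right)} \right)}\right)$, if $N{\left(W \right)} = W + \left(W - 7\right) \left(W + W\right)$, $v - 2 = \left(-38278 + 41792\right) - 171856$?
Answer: $-79813636775$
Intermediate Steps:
$v = -168340$ ($v = 2 + \left(\left(-38278 + 41792\right) - 171856\right) = 2 + \left(3514 - 171856\right) = 2 - 168342 = -168340$)
$N{\left(W \right)} = W + 2 W \left(-7 + W\right)$ ($N{\left(W \right)} = W + \left(-7 + W\right) 2 W = W + 2 W \left(-7 + W\right)$)
$m{\left(C \right)} = -4 + C^{2}$
$\left(-138795 + v\right) \left(259644 + m{\left(N{\left(-1 \right)} \right)}\right) = \left(-138795 - 168340\right) \left(259644 - \left(4 - \left(- (-13 + 2 \left(-1\right))\right)^{2}\right)\right) = - 307135 \left(259644 - \left(4 - \left(- (-13 - 2)\right)^{2}\right)\right) = - 307135 \left(259644 - \left(4 - \left(\left(-1\right) \left(-15\right)\right)^{2}\right)\right) = - 307135 \left(259644 - \left(4 - 15^{2}\right)\right) = - 307135 \left(259644 + \left(-4 + 225\right)\right) = - 307135 \left(259644 + 221\right) = \left(-307135\right) 259865 = -79813636775$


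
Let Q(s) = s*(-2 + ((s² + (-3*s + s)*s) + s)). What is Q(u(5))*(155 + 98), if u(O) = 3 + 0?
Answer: -6072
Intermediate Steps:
u(O) = 3
Q(s) = s*(-2 + s - s²) (Q(s) = s*(-2 + ((s² + (-2*s)*s) + s)) = s*(-2 + ((s² - 2*s²) + s)) = s*(-2 + (-s² + s)) = s*(-2 + (s - s²)) = s*(-2 + s - s²))
Q(u(5))*(155 + 98) = (3*(-2 + 3 - 1*3²))*(155 + 98) = (3*(-2 + 3 - 1*9))*253 = (3*(-2 + 3 - 9))*253 = (3*(-8))*253 = -24*253 = -6072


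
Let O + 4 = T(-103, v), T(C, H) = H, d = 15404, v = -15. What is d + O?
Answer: 15385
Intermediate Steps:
O = -19 (O = -4 - 15 = -19)
d + O = 15404 - 19 = 15385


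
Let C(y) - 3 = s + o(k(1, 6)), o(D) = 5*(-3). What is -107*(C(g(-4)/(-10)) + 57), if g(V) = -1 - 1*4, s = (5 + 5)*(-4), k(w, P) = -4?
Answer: -535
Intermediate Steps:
s = -40 (s = 10*(-4) = -40)
o(D) = -15
g(V) = -5 (g(V) = -1 - 4 = -5)
C(y) = -52 (C(y) = 3 + (-40 - 15) = 3 - 55 = -52)
-107*(C(g(-4)/(-10)) + 57) = -107*(-52 + 57) = -107*5 = -535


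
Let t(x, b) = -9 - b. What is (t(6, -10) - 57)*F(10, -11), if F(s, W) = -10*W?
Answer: -6160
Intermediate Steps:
(t(6, -10) - 57)*F(10, -11) = ((-9 - 1*(-10)) - 57)*(-10*(-11)) = ((-9 + 10) - 57)*110 = (1 - 57)*110 = -56*110 = -6160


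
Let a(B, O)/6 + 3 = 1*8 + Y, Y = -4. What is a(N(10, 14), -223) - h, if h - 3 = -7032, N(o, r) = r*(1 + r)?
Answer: 7035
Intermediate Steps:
h = -7029 (h = 3 - 7032 = -7029)
a(B, O) = 6 (a(B, O) = -18 + 6*(1*8 - 4) = -18 + 6*(8 - 4) = -18 + 6*4 = -18 + 24 = 6)
a(N(10, 14), -223) - h = 6 - 1*(-7029) = 6 + 7029 = 7035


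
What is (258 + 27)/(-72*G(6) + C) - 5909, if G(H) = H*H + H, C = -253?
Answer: -19364078/3277 ≈ -5909.1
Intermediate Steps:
G(H) = H + H² (G(H) = H² + H = H + H²)
(258 + 27)/(-72*G(6) + C) - 5909 = (258 + 27)/(-432*(1 + 6) - 253) - 5909 = 285/(-432*7 - 253) - 5909 = 285/(-72*42 - 253) - 5909 = 285/(-3024 - 253) - 5909 = 285/(-3277) - 5909 = 285*(-1/3277) - 5909 = -285/3277 - 5909 = -19364078/3277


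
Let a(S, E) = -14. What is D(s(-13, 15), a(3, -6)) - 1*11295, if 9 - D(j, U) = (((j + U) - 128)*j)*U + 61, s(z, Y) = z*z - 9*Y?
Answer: -62755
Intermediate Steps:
s(z, Y) = z² - 9*Y
D(j, U) = -52 - U*j*(-128 + U + j) (D(j, U) = 9 - ((((j + U) - 128)*j)*U + 61) = 9 - ((((U + j) - 128)*j)*U + 61) = 9 - (((-128 + U + j)*j)*U + 61) = 9 - ((j*(-128 + U + j))*U + 61) = 9 - (U*j*(-128 + U + j) + 61) = 9 - (61 + U*j*(-128 + U + j)) = 9 + (-61 - U*j*(-128 + U + j)) = -52 - U*j*(-128 + U + j))
D(s(-13, 15), a(3, -6)) - 1*11295 = (-52 - 1*(-14)*((-13)² - 9*15)² - 1*((-13)² - 9*15)*(-14)² + 128*(-14)*((-13)² - 9*15)) - 1*11295 = (-52 - 1*(-14)*(169 - 135)² - 1*(169 - 135)*196 + 128*(-14)*(169 - 135)) - 11295 = (-52 - 1*(-14)*34² - 1*34*196 + 128*(-14)*34) - 11295 = (-52 - 1*(-14)*1156 - 6664 - 60928) - 11295 = (-52 + 16184 - 6664 - 60928) - 11295 = -51460 - 11295 = -62755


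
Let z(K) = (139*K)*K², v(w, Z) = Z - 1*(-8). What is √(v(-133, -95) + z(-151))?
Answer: 2*I*√119642569 ≈ 21876.0*I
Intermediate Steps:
v(w, Z) = 8 + Z (v(w, Z) = Z + 8 = 8 + Z)
z(K) = 139*K³
√(v(-133, -95) + z(-151)) = √((8 - 95) + 139*(-151)³) = √(-87 + 139*(-3442951)) = √(-87 - 478570189) = √(-478570276) = 2*I*√119642569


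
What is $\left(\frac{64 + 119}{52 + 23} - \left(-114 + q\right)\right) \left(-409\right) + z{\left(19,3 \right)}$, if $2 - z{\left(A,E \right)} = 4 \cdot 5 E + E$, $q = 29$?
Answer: $- \frac{895599}{25} \approx -35824.0$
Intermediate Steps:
$z{\left(A,E \right)} = 2 - 21 E$ ($z{\left(A,E \right)} = 2 - \left(4 \cdot 5 E + E\right) = 2 - \left(20 E + E\right) = 2 - 21 E$)
$\left(\frac{64 + 119}{52 + 23} - \left(-114 + q\right)\right) \left(-409\right) + z{\left(19,3 \right)} = \left(\frac{64 + 119}{52 + 23} + \left(114 - 29\right)\right) \left(-409\right) + \left(2 - 63\right) = \left(\frac{183}{75} + \left(114 - 29\right)\right) \left(-409\right) + \left(2 - 63\right) = \left(183 \cdot \frac{1}{75} + 85\right) \left(-409\right) - 61 = \left(\frac{61}{25} + 85\right) \left(-409\right) - 61 = \frac{2186}{25} \left(-409\right) - 61 = - \frac{894074}{25} - 61 = - \frac{895599}{25}$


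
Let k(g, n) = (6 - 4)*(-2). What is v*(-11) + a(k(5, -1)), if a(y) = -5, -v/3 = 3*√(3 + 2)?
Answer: -5 + 99*√5 ≈ 216.37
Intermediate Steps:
k(g, n) = -4 (k(g, n) = 2*(-2) = -4)
v = -9*√5 (v = -9*√(3 + 2) = -9*√5 ≈ -20.125)
v*(-11) + a(k(5, -1)) = -9*√5*(-11) - 5 = 99*√5 - 5 = -5 + 99*√5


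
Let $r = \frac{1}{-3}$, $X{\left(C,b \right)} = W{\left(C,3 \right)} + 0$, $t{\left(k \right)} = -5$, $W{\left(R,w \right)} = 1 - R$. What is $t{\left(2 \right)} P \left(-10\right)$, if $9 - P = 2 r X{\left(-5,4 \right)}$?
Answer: $650$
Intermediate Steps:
$X{\left(C,b \right)} = 1 - C$ ($X{\left(C,b \right)} = \left(1 - C\right) + 0 = 1 - C$)
$r = - \frac{1}{3} \approx -0.33333$
$P = 13$ ($P = 9 - 2 \left(- \frac{1}{3}\right) \left(1 - -5\right) = 9 - - \frac{2 \left(1 + 5\right)}{3} = 9 - \left(- \frac{2}{3}\right) 6 = 9 - -4 = 9 + 4 = 13$)
$t{\left(2 \right)} P \left(-10\right) = \left(-5\right) 13 \left(-10\right) = \left(-65\right) \left(-10\right) = 650$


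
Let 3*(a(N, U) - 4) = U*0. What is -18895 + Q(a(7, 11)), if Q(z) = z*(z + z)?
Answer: -18863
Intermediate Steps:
a(N, U) = 4 (a(N, U) = 4 + (U*0)/3 = 4 + (⅓)*0 = 4 + 0 = 4)
Q(z) = 2*z² (Q(z) = z*(2*z) = 2*z²)
-18895 + Q(a(7, 11)) = -18895 + 2*4² = -18895 + 2*16 = -18895 + 32 = -18863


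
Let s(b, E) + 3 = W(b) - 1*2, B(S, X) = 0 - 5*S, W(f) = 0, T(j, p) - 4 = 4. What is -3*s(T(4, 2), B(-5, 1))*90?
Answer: 1350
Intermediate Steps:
T(j, p) = 8 (T(j, p) = 4 + 4 = 8)
B(S, X) = -5*S
s(b, E) = -5 (s(b, E) = -3 + (0 - 1*2) = -3 + (0 - 2) = -3 - 2 = -5)
-3*s(T(4, 2), B(-5, 1))*90 = -3*(-5)*90 = 15*90 = 1350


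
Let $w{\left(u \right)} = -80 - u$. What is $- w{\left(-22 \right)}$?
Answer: $58$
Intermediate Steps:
$- w{\left(-22 \right)} = - (-80 - -22) = - (-80 + 22) = \left(-1\right) \left(-58\right) = 58$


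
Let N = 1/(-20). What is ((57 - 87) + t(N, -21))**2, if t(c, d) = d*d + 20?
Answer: 185761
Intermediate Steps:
N = -1/20 ≈ -0.050000
t(c, d) = 20 + d**2 (t(c, d) = d**2 + 20 = 20 + d**2)
((57 - 87) + t(N, -21))**2 = ((57 - 87) + (20 + (-21)**2))**2 = (-30 + (20 + 441))**2 = (-30 + 461)**2 = 431**2 = 185761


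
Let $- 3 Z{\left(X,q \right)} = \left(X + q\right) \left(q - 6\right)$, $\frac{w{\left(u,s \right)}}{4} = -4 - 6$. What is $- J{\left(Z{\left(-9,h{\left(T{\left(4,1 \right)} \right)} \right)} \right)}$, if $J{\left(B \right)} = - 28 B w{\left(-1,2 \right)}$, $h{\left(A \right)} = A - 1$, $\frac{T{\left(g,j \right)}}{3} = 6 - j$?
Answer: $\frac{44800}{3} \approx 14933.0$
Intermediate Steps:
$w{\left(u,s \right)} = -40$ ($w{\left(u,s \right)} = 4 \left(-4 - 6\right) = 4 \left(-10\right) = -40$)
$T{\left(g,j \right)} = 18 - 3 j$ ($T{\left(g,j \right)} = 3 \left(6 - j\right) = 18 - 3 j$)
$h{\left(A \right)} = -1 + A$ ($h{\left(A \right)} = A - 1 = -1 + A$)
$Z{\left(X,q \right)} = - \frac{\left(-6 + q\right) \left(X + q\right)}{3}$ ($Z{\left(X,q \right)} = - \frac{\left(X + q\right) \left(q - 6\right)}{3} = - \frac{\left(X + q\right) \left(-6 + q\right)}{3} = - \frac{\left(-6 + q\right) \left(X + q\right)}{3}$)
$J{\left(B \right)} = 1120 B$ ($J{\left(B \right)} = - 28 B \left(-40\right) = - 28 \left(- 40 B\right) = 1120 B$)
$- J{\left(Z{\left(-9,h{\left(T{\left(4,1 \right)} \right)} \right)} \right)} = - 1120 \left(2 \left(-9\right) + 2 \left(-1 + \left(18 - 3\right)\right) - \frac{\left(-1 + \left(18 - 3\right)\right)^{2}}{3} - - 3 \left(-1 + \left(18 - 3\right)\right)\right) = - 1120 \left(-18 + 2 \left(-1 + \left(18 - 3\right)\right) - \frac{\left(-1 + \left(18 - 3\right)\right)^{2}}{3} - - 3 \left(-1 + \left(18 - 3\right)\right)\right) = - 1120 \left(-18 + 2 \left(-1 + 15\right) - \frac{\left(-1 + 15\right)^{2}}{3} - - 3 \left(-1 + 15\right)\right) = - 1120 \left(-18 + 2 \cdot 14 - \frac{14^{2}}{3} - \left(-3\right) 14\right) = - 1120 \left(-18 + 28 - \frac{196}{3} + 42\right) = - \frac{1120 \left(-40\right)}{3} = \left(-1\right) \left(- \frac{44800}{3}\right) = \frac{44800}{3}$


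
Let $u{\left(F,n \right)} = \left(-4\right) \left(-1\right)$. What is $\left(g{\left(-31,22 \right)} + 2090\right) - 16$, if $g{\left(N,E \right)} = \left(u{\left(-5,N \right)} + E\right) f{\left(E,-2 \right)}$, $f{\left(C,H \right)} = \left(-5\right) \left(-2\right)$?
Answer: $2334$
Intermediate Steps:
$u{\left(F,n \right)} = 4$
$f{\left(C,H \right)} = 10$
$g{\left(N,E \right)} = 40 + 10 E$ ($g{\left(N,E \right)} = \left(4 + E\right) 10 = 40 + 10 E$)
$\left(g{\left(-31,22 \right)} + 2090\right) - 16 = \left(\left(40 + 10 \cdot 22\right) + 2090\right) - 16 = \left(\left(40 + 220\right) + 2090\right) - 16 = \left(260 + 2090\right) - 16 = 2350 - 16 = 2334$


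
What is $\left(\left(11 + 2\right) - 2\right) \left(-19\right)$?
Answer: $-209$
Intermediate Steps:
$\left(\left(11 + 2\right) - 2\right) \left(-19\right) = \left(13 - 2\right) \left(-19\right) = 11 \left(-19\right) = -209$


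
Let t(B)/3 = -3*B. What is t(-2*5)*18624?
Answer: 1676160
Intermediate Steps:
t(B) = -9*B (t(B) = 3*(-3*B) = -9*B)
t(-2*5)*18624 = -(-18)*5*18624 = -9*(-10)*18624 = 90*18624 = 1676160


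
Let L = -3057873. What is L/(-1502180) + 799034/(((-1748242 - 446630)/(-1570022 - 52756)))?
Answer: 81158983907253859/137378867540 ≈ 5.9077e+5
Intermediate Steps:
L/(-1502180) + 799034/(((-1748242 - 446630)/(-1570022 - 52756))) = -3057873/(-1502180) + 799034/(((-1748242 - 446630)/(-1570022 - 52756))) = -3057873*(-1/1502180) + 799034/((-2194872/(-1622778))) = 3057873/1502180 + 799034/((-2194872*(-1/1622778))) = 3057873/1502180 + 799034/(365812/270463) = 3057873/1502180 + 799034*(270463/365812) = 3057873/1502180 + 108054566371/182906 = 81158983907253859/137378867540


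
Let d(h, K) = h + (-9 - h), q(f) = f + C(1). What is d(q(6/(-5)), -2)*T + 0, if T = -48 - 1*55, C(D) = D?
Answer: 927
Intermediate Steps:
q(f) = 1 + f (q(f) = f + 1 = 1 + f)
d(h, K) = -9
T = -103 (T = -48 - 55 = -103)
d(q(6/(-5)), -2)*T + 0 = -9*(-103) + 0 = 927 + 0 = 927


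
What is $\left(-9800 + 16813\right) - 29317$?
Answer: $-22304$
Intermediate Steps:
$\left(-9800 + 16813\right) - 29317 = 7013 - 29317 = -22304$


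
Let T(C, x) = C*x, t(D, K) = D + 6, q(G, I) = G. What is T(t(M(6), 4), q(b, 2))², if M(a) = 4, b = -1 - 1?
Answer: 400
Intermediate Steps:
b = -2
t(D, K) = 6 + D
T(t(M(6), 4), q(b, 2))² = ((6 + 4)*(-2))² = (10*(-2))² = (-20)² = 400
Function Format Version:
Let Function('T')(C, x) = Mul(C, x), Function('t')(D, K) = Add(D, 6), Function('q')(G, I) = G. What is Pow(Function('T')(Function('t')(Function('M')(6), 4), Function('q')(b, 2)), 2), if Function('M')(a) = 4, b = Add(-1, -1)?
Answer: 400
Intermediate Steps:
b = -2
Function('t')(D, K) = Add(6, D)
Pow(Function('T')(Function('t')(Function('M')(6), 4), Function('q')(b, 2)), 2) = Pow(Mul(Add(6, 4), -2), 2) = Pow(Mul(10, -2), 2) = Pow(-20, 2) = 400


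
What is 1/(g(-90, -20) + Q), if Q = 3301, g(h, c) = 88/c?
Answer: 5/16483 ≈ 0.00030334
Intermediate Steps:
1/(g(-90, -20) + Q) = 1/(88/(-20) + 3301) = 1/(88*(-1/20) + 3301) = 1/(-22/5 + 3301) = 1/(16483/5) = 5/16483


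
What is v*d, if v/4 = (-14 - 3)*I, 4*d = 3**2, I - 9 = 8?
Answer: -2601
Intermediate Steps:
I = 17 (I = 9 + 8 = 17)
d = 9/4 (d = (1/4)*3**2 = (1/4)*9 = 9/4 ≈ 2.2500)
v = -1156 (v = 4*((-14 - 3)*17) = 4*(-17*17) = 4*(-289) = -1156)
v*d = -1156*9/4 = -2601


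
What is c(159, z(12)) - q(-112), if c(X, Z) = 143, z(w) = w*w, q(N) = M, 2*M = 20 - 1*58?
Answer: 162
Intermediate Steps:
M = -19 (M = (20 - 1*58)/2 = (20 - 58)/2 = (1/2)*(-38) = -19)
q(N) = -19
z(w) = w**2
c(159, z(12)) - q(-112) = 143 - 1*(-19) = 143 + 19 = 162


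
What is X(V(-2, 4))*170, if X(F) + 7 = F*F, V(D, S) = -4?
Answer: 1530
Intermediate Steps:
X(F) = -7 + F**2 (X(F) = -7 + F*F = -7 + F**2)
X(V(-2, 4))*170 = (-7 + (-4)**2)*170 = (-7 + 16)*170 = 9*170 = 1530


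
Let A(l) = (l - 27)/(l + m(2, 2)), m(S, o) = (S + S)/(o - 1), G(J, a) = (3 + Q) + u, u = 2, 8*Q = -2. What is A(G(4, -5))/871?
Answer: -89/30485 ≈ -0.0029195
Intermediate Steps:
Q = -1/4 (Q = (1/8)*(-2) = -1/4 ≈ -0.25000)
G(J, a) = 19/4 (G(J, a) = (3 - 1/4) + 2 = 11/4 + 2 = 19/4)
m(S, o) = 2*S/(-1 + o) (m(S, o) = (2*S)/(-1 + o) = 2*S/(-1 + o))
A(l) = (-27 + l)/(4 + l) (A(l) = (l - 27)/(l + 2*2/(-1 + 2)) = (-27 + l)/(l + 2*2/1) = (-27 + l)/(l + 2*2*1) = (-27 + l)/(l + 4) = (-27 + l)/(4 + l))
A(G(4, -5))/871 = ((-27 + 19/4)/(4 + 19/4))/871 = (-89/4/(35/4))*(1/871) = ((4/35)*(-89/4))*(1/871) = -89/35*1/871 = -89/30485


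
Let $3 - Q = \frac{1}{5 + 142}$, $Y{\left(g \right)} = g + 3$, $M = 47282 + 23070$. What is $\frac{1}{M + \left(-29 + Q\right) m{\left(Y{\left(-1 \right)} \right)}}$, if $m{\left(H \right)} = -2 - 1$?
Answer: $\frac{49}{3451071} \approx 1.4198 \cdot 10^{-5}$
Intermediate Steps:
$M = 70352$
$Y{\left(g \right)} = 3 + g$
$Q = \frac{440}{147}$ ($Q = 3 - \frac{1}{5 + 142} = 3 - \frac{1}{147} = \frac{440}{147} \approx 2.9932$)
$m{\left(H \right)} = -3$
$\frac{1}{M + \left(-29 + Q\right) m{\left(Y{\left(-1 \right)} \right)}} = \frac{1}{70352 + \left(-29 + \frac{440}{147}\right) \left(-3\right)} = \frac{1}{70352 - - \frac{3823}{49}} = \frac{1}{70352 + \frac{3823}{49}} = \frac{1}{\frac{3451071}{49}} = \frac{49}{3451071}$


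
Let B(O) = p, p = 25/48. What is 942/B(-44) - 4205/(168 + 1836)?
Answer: 90507739/50100 ≈ 1806.5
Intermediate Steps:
p = 25/48 (p = 25*(1/48) = 25/48 ≈ 0.52083)
B(O) = 25/48
942/B(-44) - 4205/(168 + 1836) = 942/(25/48) - 4205/(168 + 1836) = 942*(48/25) - 4205/2004 = 45216/25 - 4205*1/2004 = 45216/25 - 4205/2004 = 90507739/50100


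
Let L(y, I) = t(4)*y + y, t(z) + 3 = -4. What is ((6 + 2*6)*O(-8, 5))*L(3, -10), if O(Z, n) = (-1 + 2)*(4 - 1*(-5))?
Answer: -2916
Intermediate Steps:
t(z) = -7 (t(z) = -3 - 4 = -7)
O(Z, n) = 9 (O(Z, n) = 1*(4 + 5) = 1*9 = 9)
L(y, I) = -6*y (L(y, I) = -7*y + y = -6*y)
((6 + 2*6)*O(-8, 5))*L(3, -10) = ((6 + 2*6)*9)*(-6*3) = ((6 + 12)*9)*(-18) = (18*9)*(-18) = 162*(-18) = -2916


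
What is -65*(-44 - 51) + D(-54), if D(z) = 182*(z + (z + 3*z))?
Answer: -42965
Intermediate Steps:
D(z) = 910*z (D(z) = 182*(z + 4*z) = 182*(5*z) = 910*z)
-65*(-44 - 51) + D(-54) = -65*(-44 - 51) + 910*(-54) = -65*(-95) - 49140 = 6175 - 49140 = -42965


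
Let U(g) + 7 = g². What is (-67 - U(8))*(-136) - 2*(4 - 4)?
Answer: 16864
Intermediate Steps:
U(g) = -7 + g²
(-67 - U(8))*(-136) - 2*(4 - 4) = (-67 - (-7 + 8²))*(-136) - 2*(4 - 4) = (-67 - (-7 + 64))*(-136) - 2*0 = (-67 - 1*57)*(-136) + 0 = (-67 - 57)*(-136) + 0 = -124*(-136) + 0 = 16864 + 0 = 16864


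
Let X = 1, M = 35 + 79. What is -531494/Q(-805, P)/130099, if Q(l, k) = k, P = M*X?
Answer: -265747/7415643 ≈ -0.035836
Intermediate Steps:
M = 114
P = 114 (P = 114*1 = 114)
-531494/Q(-805, P)/130099 = -531494/114/130099 = -531494*1/114*(1/130099) = -265747/57*1/130099 = -265747/7415643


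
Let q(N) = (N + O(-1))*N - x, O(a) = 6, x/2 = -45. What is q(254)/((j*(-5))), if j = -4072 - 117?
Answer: 13226/4189 ≈ 3.1573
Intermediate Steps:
x = -90 (x = 2*(-45) = -90)
j = -4189
q(N) = 90 + N*(6 + N) (q(N) = (N + 6)*N - 1*(-90) = (6 + N)*N + 90 = N*(6 + N) + 90 = 90 + N*(6 + N))
q(254)/((j*(-5))) = (90 + 254² + 6*254)/((-4189*(-5))) = (90 + 64516 + 1524)/20945 = 66130*(1/20945) = 13226/4189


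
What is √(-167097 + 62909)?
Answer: 122*I*√7 ≈ 322.78*I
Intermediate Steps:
√(-167097 + 62909) = √(-104188) = 122*I*√7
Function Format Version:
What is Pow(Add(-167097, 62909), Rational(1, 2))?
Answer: Mul(122, I, Pow(7, Rational(1, 2))) ≈ Mul(322.78, I)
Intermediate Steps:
Pow(Add(-167097, 62909), Rational(1, 2)) = Pow(-104188, Rational(1, 2)) = Mul(122, I, Pow(7, Rational(1, 2)))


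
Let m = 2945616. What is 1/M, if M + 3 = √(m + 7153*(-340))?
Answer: 3/513587 + 2*√128399/513587 ≈ 0.0014012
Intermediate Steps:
M = -3 + 2*√128399 (M = -3 + √(2945616 + 7153*(-340)) = -3 + √(2945616 - 2432020) = -3 + √513596 = -3 + 2*√128399 ≈ 713.66)
1/M = 1/(-3 + 2*√128399)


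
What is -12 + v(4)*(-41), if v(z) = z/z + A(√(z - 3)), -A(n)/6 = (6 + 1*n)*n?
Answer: 1669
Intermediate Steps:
A(n) = -6*n*(6 + n) (A(n) = -6*(6 + 1*n)*n = -6*(6 + n)*n = -6*n*(6 + n))
v(z) = 1 - 6*√(-3 + z)*(6 + √(-3 + z)) (v(z) = z/z - 6*√(z - 3)*(6 + √(z - 3)) = 1 - 6*√(-3 + z)*(6 + √(-3 + z)))
-12 + v(4)*(-41) = -12 + (19 - 36*√(-3 + 4) - 6*4)*(-41) = -12 + (19 - 36*√1 - 24)*(-41) = -12 + (19 - 36*1 - 24)*(-41) = -12 + (19 - 36 - 24)*(-41) = -12 - 41*(-41) = -12 + 1681 = 1669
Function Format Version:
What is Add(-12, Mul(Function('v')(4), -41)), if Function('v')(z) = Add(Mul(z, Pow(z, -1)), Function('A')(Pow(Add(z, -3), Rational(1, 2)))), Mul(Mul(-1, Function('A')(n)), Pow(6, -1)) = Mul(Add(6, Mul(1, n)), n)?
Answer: 1669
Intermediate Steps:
Function('A')(n) = Mul(-6, n, Add(6, n)) (Function('A')(n) = Mul(-6, Mul(Add(6, Mul(1, n)), n)) = Mul(-6, Mul(Add(6, n), n)) = Mul(-6, Mul(n, Add(6, n))) = Mul(-6, n, Add(6, n)))
Function('v')(z) = Add(1, Mul(-6, Pow(Add(-3, z), Rational(1, 2)), Add(6, Pow(Add(-3, z), Rational(1, 2))))) (Function('v')(z) = Add(Mul(z, Pow(z, -1)), Mul(-6, Pow(Add(z, -3), Rational(1, 2)), Add(6, Pow(Add(z, -3), Rational(1, 2))))) = Add(1, Mul(-6, Pow(Add(-3, z), Rational(1, 2)), Add(6, Pow(Add(-3, z), Rational(1, 2))))))
Add(-12, Mul(Function('v')(4), -41)) = Add(-12, Mul(Add(19, Mul(-36, Pow(Add(-3, 4), Rational(1, 2))), Mul(-6, 4)), -41)) = Add(-12, Mul(Add(19, Mul(-36, Pow(1, Rational(1, 2))), -24), -41)) = Add(-12, Mul(Add(19, Mul(-36, 1), -24), -41)) = Add(-12, Mul(Add(19, -36, -24), -41)) = Add(-12, Mul(-41, -41)) = Add(-12, 1681) = 1669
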